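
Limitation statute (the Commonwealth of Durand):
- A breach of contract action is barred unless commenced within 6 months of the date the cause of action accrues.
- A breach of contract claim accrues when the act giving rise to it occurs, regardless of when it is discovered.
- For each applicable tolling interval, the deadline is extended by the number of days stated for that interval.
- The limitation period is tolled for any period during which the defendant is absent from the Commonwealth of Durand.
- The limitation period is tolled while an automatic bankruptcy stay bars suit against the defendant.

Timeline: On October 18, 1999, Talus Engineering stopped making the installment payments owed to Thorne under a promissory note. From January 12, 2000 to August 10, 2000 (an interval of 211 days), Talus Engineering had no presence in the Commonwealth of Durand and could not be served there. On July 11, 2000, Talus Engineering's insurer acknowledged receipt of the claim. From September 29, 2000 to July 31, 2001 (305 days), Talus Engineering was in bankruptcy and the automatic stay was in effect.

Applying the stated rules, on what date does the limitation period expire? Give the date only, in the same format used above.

September 16, 2001

The limitation period began to run on October 18, 1999.
The untolled deadline — 6 months after October 18, 1999 — is April 18, 2000.
The period was tolled for 211 days by the defendant's absence from the jurisdiction (January 12, 2000 to August 10, 2000), pushing the deadline to November 15, 2000.
Because the automatic bankruptcy stay ran from September 29, 2000 to July 31, 2001, the deadline is extended by 305 days to September 16, 2001.
Nothing else in the chronology tolls or restarts the period.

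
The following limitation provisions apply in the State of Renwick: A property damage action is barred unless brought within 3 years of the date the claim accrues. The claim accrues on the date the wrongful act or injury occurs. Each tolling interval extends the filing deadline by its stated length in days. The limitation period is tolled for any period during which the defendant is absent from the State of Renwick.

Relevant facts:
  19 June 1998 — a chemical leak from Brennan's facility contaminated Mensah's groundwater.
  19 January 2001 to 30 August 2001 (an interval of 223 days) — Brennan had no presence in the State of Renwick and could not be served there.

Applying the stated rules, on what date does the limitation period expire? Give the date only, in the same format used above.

28 January 2002

The claim accrued on 19 June 1998, when the wrongful act occurred.
Adding the 3 years base period to 19 June 1998 gives a deadline of 19 June 2001, before any tolling.
The defendant's absence from the jurisdiction from 19 January 2001 to 30 August 2001 tolled the period for 223 days, extending the deadline to 28 January 2002.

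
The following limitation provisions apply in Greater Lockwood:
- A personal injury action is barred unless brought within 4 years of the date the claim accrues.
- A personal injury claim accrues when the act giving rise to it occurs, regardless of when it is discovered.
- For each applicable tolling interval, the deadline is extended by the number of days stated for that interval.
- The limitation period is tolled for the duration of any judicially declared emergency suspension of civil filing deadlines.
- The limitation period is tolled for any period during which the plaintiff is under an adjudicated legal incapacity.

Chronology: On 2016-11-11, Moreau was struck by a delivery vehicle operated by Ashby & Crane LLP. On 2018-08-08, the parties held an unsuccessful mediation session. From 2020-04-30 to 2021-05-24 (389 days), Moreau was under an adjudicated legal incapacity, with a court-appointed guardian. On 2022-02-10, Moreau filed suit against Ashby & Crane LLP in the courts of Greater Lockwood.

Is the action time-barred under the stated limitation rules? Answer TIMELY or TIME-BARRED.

The claim accrued on 2016-11-11, the date of the act.
Adding the 4 years base period to 2016-11-11 gives a deadline of 2020-11-11, before any tolling.
Because the plaintiff's legal incapacity ran from 2020-04-30 to 2021-05-24, the deadline is extended by 389 days to 2021-12-05.
The other events in the timeline have no effect on the limitation period under the stated rules.
Filing on 2022-02-10 missed the 2021-12-05 deadline — the action is time-barred.

TIME-BARRED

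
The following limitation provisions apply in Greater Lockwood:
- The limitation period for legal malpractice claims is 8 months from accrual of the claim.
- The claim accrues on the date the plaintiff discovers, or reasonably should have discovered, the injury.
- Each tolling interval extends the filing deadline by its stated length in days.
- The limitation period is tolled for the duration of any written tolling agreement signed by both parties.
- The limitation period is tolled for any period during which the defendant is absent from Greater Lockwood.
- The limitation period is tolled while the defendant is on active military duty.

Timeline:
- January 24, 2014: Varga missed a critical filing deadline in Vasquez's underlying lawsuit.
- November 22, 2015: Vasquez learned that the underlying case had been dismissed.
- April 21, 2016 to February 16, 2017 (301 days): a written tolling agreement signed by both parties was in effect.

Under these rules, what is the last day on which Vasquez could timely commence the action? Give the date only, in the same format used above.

Accrual is tied to discovery, so the period began on November 22, 2015 rather than on January 24, 2014 when the act occurred.
8 months from November 22, 2015 is July 22, 2016.
The period was tolled for 301 days by the written tolling agreement (April 21, 2016 to February 16, 2017), pushing the deadline to May 19, 2017.

May 19, 2017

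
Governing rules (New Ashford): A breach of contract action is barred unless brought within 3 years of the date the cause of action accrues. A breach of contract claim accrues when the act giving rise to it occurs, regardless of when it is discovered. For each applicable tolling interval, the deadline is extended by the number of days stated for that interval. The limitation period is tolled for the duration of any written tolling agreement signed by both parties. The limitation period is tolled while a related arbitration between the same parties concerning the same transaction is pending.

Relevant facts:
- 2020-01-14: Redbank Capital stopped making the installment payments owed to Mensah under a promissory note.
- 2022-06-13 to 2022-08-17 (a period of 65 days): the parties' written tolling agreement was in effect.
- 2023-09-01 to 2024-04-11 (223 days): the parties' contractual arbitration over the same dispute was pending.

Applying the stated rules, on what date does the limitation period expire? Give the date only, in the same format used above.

2023-03-20

The cause of action accrued on 2020-01-14, the date of the act.
3 years from 2020-01-14 is 2023-01-14.
Because the written tolling agreement ran from 2022-06-13 to 2022-08-17, the deadline is extended by 65 days to 2023-03-20.
By the time the pending related arbitration began on 2023-09-01, the limitation period had already expired on 2023-03-20; that interval cannot revive it.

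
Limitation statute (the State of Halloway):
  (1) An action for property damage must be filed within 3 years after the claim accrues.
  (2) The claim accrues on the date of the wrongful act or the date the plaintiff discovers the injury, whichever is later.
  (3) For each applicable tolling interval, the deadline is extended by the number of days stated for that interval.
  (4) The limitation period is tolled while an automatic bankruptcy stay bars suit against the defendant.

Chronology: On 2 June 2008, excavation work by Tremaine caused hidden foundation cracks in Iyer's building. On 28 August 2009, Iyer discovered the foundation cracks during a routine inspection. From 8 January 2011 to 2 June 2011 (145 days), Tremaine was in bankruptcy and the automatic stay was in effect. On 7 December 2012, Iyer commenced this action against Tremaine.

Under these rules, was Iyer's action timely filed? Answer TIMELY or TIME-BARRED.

Taking the later of the act (2 June 2008) and discovery (28 August 2009), the claim accrued on 28 August 2009.
Adding the 3 years base period to 28 August 2009 gives a deadline of 28 August 2012, before any tolling.
The automatic bankruptcy stay from 8 January 2011 to 2 June 2011 tolled the period for 145 days, extending the deadline to 20 January 2013.
Filing on 7 December 2012 beat the 20 January 2013 deadline — the action is timely.

TIMELY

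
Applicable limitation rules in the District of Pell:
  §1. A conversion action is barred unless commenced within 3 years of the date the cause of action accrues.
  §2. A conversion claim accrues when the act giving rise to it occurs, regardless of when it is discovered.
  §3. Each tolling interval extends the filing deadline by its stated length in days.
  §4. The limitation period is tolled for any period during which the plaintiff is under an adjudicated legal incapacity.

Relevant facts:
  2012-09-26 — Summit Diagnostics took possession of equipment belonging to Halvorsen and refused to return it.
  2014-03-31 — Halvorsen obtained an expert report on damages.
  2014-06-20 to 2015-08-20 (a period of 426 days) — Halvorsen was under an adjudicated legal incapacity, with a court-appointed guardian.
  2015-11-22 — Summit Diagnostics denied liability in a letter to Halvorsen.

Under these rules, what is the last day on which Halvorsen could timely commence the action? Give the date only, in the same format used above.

The claim accrued on 2012-09-26, when the wrongful act occurred.
3 years from 2012-09-26 is 2015-09-26.
Because the plaintiff's legal incapacity ran from 2014-06-20 to 2015-08-20, the deadline is extended by 426 days to 2016-11-25.
Nothing else in the chronology tolls or restarts the period.

2016-11-25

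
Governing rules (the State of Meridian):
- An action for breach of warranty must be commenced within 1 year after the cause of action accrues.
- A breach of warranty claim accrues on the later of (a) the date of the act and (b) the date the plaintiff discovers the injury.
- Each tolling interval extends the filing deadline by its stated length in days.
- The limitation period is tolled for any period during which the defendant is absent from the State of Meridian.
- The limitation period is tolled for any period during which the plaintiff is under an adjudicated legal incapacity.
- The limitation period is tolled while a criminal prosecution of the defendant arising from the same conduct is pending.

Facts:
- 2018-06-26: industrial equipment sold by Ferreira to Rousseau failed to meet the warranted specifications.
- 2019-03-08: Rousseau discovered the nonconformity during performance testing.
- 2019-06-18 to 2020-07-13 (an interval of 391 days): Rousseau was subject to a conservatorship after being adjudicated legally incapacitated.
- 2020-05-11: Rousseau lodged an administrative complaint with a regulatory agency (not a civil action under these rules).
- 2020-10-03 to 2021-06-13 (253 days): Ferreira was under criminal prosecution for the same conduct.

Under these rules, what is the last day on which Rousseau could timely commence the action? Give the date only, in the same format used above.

Because discovery on 2019-03-08 post-dates the 2018-06-26 act, accrual under the later-of rule falls on 2019-03-08.
1 year from 2019-03-08 is 2020-03-08.
The plaintiff's legal incapacity from 2019-06-18 to 2020-07-13 tolled the period for 391 days, extending the deadline to 2021-04-03.
The pending criminal prosecution from 2020-10-03 to 2021-06-13 tolled the period for 253 days, extending the deadline to 2021-12-12.
Nothing else in the chronology tolls or restarts the period.

2021-12-12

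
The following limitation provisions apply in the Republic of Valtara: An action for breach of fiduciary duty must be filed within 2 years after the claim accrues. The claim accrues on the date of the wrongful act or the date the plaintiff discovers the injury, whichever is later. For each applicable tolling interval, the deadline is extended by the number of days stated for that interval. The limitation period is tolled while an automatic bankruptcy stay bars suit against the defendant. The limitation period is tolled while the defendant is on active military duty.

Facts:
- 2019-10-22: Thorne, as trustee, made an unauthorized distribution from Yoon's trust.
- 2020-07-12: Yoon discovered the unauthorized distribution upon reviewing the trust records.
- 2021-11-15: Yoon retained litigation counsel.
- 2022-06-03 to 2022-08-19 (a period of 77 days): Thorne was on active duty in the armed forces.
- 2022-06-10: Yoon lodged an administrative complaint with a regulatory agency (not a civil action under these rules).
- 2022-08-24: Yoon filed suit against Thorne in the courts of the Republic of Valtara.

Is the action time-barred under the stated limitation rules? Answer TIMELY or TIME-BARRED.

Taking the later of the act (2019-10-22) and discovery (2020-07-12), the claim accrued on 2020-07-12.
The untolled deadline — 2 years after 2020-07-12 — is 2022-07-12.
Because the defendant's active military service ran from 2022-06-03 to 2022-08-19, the deadline is extended by 77 days to 2022-09-27.
Nothing else in the chronology tolls or restarts the period.
The 2022-08-24 filing precedes the 2022-09-27 deadline; the claim is timely.

TIMELY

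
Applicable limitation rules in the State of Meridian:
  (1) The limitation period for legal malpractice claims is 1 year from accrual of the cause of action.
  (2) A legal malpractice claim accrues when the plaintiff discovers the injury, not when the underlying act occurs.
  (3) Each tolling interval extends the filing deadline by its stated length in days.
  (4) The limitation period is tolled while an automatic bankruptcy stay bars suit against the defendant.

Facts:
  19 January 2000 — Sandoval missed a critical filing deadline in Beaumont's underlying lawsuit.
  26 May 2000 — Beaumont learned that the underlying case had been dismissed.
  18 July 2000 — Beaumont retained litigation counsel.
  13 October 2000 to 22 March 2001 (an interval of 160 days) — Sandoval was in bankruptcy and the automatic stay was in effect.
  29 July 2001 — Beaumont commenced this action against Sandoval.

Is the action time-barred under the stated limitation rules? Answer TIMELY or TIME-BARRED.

The claim did not accrue until Beaumont discovered the injury on 26 May 2000; the 19 January 2000 act date does not start the clock under the stated rule.
The untolled deadline — 1 year after 26 May 2000 — is 26 May 2001.
The period was tolled for 160 days by the automatic bankruptcy stay (13 October 2000 to 22 March 2001), pushing the deadline to 2 November 2001.
The other events in the timeline have no effect on the limitation period under the stated rules.
Filing on 29 July 2001 beat the 2 November 2001 deadline — the action is timely.

TIMELY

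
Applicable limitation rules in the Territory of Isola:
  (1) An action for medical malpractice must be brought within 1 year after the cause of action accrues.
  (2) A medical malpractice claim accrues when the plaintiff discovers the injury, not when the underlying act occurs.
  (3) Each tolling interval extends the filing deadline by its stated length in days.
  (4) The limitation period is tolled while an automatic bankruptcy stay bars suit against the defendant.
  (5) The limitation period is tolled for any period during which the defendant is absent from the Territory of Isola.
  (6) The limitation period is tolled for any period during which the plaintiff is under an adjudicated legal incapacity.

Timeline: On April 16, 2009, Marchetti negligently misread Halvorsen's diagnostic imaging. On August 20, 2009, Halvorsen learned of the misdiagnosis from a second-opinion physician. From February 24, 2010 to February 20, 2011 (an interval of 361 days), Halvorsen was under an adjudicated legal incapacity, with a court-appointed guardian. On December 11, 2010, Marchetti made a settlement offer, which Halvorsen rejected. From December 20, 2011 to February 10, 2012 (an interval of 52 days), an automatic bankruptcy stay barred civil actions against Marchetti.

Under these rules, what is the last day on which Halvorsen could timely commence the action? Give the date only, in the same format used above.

Accrual is tied to discovery, so the period began on August 20, 2009 rather than on April 16, 2009 when the act occurred.
1 year from August 20, 2009 is August 20, 2010.
The plaintiff's legal incapacity from February 24, 2010 to February 20, 2011 tolled the period for 361 days, extending the deadline to August 16, 2011.
By the time the automatic bankruptcy stay began on December 20, 2011, the limitation period had already expired on August 16, 2011; that interval cannot revive it.
Nothing else in the chronology tolls or restarts the period.

August 16, 2011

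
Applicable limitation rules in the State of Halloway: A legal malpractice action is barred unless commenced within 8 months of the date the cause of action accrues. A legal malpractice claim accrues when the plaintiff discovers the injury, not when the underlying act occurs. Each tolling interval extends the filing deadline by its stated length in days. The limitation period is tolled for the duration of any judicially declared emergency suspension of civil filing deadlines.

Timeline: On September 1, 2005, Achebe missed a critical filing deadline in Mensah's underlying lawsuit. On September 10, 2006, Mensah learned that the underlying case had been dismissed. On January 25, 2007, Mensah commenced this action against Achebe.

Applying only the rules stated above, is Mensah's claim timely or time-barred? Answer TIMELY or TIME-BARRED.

Under the discovery rule, the claim accrued on September 10, 2006, when Mensah discovered the injury — not on the September 1, 2005 date of the underlying act.
8 months from September 10, 2006 is May 10, 2007.
The January 25, 2007 filing precedes the May 10, 2007 deadline; the claim is timely.

TIMELY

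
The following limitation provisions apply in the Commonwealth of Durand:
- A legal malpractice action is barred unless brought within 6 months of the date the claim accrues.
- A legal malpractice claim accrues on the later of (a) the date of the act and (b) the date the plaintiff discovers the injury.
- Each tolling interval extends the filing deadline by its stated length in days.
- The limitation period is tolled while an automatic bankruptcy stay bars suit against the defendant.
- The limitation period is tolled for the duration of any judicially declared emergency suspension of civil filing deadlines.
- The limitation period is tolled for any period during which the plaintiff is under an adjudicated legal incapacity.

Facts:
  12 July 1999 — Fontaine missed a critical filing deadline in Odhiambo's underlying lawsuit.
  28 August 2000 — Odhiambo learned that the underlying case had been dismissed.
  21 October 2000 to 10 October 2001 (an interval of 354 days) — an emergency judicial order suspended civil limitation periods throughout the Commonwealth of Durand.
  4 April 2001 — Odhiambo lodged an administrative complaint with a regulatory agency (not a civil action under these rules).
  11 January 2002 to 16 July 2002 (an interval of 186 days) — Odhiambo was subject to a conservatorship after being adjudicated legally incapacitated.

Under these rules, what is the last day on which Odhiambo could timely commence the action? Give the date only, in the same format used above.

The claim accrued on 28 August 2000 — the later of the 12 July 1999 act and the 28 August 2000 discovery.
6 months from 28 August 2000 is 28 February 2001.
The period was tolled for 354 days by the emergency suspension of filing deadlines (21 October 2000 to 10 October 2001), pushing the deadline to 17 February 2002.
Because the plaintiff's legal incapacity ran from 11 January 2002 to 16 July 2002, the deadline is extended by 186 days to 22 August 2002.
The other events in the timeline have no effect on the limitation period under the stated rules.

22 August 2002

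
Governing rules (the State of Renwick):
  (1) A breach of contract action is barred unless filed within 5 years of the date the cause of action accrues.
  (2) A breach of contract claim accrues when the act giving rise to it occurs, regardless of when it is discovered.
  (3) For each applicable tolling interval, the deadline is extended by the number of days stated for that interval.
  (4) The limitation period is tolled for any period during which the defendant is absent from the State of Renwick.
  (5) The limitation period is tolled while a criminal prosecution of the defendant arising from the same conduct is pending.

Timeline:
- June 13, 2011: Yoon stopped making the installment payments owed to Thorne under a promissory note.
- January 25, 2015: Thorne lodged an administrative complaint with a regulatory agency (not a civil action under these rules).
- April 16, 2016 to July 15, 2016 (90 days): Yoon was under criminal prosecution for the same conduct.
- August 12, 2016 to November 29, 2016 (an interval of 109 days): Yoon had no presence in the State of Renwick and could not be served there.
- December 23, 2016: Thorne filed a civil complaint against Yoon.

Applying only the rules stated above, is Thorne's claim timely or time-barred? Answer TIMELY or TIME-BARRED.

TIMELY

The claim accrued on June 13, 2011, when the wrongful act occurred.
5 years from June 13, 2011 is June 13, 2016.
The period was tolled for 90 days by the pending criminal prosecution (April 16, 2016 to July 15, 2016), pushing the deadline to September 11, 2016.
Because the defendant's absence from the jurisdiction ran from August 12, 2016 to November 29, 2016, the deadline is extended by 109 days to December 29, 2016.
None of the other events listed affects the running of the period under the stated rules.
Thorne filed on December 23, 2016, before the December 29, 2016 deadline, so the action is timely.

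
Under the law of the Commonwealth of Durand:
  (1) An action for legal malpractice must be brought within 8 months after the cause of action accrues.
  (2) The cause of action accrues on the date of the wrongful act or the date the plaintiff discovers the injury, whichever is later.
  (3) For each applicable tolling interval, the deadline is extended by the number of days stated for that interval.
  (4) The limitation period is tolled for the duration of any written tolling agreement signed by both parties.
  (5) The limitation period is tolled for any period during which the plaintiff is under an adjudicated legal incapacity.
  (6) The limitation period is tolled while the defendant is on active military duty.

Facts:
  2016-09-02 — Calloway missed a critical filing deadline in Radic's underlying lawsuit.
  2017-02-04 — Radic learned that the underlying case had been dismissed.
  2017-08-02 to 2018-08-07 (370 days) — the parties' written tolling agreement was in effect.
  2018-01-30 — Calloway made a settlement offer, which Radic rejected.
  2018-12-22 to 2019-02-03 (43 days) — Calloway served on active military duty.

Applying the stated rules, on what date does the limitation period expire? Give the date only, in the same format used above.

2018-10-09

Because discovery on 2017-02-04 post-dates the 2016-09-02 act, accrual under the later-of rule falls on 2017-02-04.
The untolled deadline — 8 months after 2017-02-04 — is 2017-10-04.
The period was tolled for 370 days by the written tolling agreement (2017-08-02 to 2018-08-07), pushing the deadline to 2018-10-09.
By the time the defendant's active military service began on 2018-12-22, the limitation period had already expired on 2018-10-09; that interval cannot revive it.
None of the other events listed affects the running of the period under the stated rules.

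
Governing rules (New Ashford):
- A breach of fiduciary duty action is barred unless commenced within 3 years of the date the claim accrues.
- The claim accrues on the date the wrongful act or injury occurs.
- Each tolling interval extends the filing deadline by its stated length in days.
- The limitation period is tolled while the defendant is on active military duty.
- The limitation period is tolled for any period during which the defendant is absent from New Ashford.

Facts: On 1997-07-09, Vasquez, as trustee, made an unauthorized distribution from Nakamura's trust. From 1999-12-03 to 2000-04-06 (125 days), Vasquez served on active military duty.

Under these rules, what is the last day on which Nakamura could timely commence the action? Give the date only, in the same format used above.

2000-11-11

The claim accrued on 1997-07-09, when the wrongful act occurred.
Adding the 3 years base period to 1997-07-09 gives a deadline of 2000-07-09, before any tolling.
The period was tolled for 125 days by the defendant's active military service (1999-12-03 to 2000-04-06), pushing the deadline to 2000-11-11.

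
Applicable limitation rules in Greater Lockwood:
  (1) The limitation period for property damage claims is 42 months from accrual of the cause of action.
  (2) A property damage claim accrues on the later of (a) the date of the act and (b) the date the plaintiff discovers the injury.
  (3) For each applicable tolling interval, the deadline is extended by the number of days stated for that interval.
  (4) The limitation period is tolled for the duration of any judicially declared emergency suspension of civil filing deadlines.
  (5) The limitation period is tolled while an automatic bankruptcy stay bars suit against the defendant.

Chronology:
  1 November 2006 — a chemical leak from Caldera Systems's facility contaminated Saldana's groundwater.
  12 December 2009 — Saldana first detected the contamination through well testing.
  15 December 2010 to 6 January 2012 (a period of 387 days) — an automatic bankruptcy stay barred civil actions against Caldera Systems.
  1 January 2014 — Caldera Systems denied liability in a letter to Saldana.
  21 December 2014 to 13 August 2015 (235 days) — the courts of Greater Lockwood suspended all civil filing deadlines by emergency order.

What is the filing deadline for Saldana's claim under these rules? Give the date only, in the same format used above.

Taking the later of the act (1 November 2006) and discovery (12 December 2009), the claim accrued on 12 December 2009.
42 months from 12 December 2009 is 12 June 2013.
The automatic bankruptcy stay from 15 December 2010 to 6 January 2012 tolled the period for 387 days, extending the deadline to 4 July 2014.
The emergency suspension of filing deadlines starting 21 December 2014 came too late — the period had run on 4 July 2014 — and so does not extend the deadline.
None of the other events listed affects the running of the period under the stated rules.

4 July 2014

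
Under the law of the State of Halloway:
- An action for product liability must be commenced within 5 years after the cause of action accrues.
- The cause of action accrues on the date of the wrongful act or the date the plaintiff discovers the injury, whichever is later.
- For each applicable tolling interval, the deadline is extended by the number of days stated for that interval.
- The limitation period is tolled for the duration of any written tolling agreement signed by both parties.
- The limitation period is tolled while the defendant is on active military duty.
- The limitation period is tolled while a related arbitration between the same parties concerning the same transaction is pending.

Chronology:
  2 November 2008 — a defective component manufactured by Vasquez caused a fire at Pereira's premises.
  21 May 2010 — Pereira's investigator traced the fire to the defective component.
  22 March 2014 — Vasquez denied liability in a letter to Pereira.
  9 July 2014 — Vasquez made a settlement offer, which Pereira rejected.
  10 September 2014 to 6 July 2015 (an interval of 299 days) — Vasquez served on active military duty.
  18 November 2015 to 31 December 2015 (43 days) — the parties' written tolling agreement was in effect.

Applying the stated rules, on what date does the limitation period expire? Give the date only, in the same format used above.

Because discovery on 21 May 2010 post-dates the 2 November 2008 act, accrual under the later-of rule falls on 21 May 2010.
5 years from 21 May 2010 is 21 May 2015.
The period was tolled for 299 days by the defendant's active military service (10 September 2014 to 6 July 2015), pushing the deadline to 15 March 2016.
The period was tolled for 43 days by the written tolling agreement (18 November 2015 to 31 December 2015), pushing the deadline to 27 April 2016.
The other events in the timeline have no effect on the limitation period under the stated rules.

27 April 2016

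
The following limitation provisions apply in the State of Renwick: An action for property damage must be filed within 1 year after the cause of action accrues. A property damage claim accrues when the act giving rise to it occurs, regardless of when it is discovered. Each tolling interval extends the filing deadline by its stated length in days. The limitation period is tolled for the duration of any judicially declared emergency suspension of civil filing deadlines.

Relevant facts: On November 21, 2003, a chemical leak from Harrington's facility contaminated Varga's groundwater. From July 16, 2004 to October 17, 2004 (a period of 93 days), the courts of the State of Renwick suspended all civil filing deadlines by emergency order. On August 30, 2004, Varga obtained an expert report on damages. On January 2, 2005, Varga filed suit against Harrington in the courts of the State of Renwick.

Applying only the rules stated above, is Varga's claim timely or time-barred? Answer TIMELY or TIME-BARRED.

TIMELY

The claim accrued on November 21, 2003, when the wrongful act occurred.
1 year from November 21, 2003 is November 21, 2004.
The period was tolled for 93 days by the emergency suspension of filing deadlines (July 16, 2004 to October 17, 2004), pushing the deadline to February 22, 2005.
Nothing else in the chronology tolls or restarts the period.
Filing on January 2, 2005 beat the February 22, 2005 deadline — the action is timely.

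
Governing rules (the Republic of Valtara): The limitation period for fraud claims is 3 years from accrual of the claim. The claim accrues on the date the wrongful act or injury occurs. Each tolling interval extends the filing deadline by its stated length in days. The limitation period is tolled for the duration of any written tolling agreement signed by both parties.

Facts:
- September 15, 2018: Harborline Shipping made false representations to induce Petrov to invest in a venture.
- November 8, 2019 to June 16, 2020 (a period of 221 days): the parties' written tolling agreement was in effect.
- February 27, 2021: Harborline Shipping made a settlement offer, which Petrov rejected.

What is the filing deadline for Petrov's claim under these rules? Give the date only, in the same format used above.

April 24, 2022

The limitation period began to run on September 15, 2018.
The untolled deadline — 3 years after September 15, 2018 — is September 15, 2021.
Because the written tolling agreement ran from November 8, 2019 to June 16, 2020, the deadline is extended by 221 days to April 24, 2022.
None of the other events listed affects the running of the period under the stated rules.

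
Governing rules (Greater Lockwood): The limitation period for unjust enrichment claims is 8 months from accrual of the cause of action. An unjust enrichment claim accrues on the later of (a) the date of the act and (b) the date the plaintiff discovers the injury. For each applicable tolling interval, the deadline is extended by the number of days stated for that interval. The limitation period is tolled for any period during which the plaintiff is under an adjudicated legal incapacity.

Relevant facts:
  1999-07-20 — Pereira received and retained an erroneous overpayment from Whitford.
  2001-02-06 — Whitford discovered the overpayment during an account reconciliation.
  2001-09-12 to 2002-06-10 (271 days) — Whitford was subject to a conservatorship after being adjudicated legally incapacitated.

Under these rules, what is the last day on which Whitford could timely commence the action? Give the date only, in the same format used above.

Taking the later of the act (1999-07-20) and discovery (2001-02-06), the claim accrued on 2001-02-06.
Adding the 8 months base period to 2001-02-06 gives a deadline of 2001-10-06, before any tolling.
The plaintiff's legal incapacity from 2001-09-12 to 2002-06-10 tolled the period for 271 days, extending the deadline to 2002-07-04.

2002-07-04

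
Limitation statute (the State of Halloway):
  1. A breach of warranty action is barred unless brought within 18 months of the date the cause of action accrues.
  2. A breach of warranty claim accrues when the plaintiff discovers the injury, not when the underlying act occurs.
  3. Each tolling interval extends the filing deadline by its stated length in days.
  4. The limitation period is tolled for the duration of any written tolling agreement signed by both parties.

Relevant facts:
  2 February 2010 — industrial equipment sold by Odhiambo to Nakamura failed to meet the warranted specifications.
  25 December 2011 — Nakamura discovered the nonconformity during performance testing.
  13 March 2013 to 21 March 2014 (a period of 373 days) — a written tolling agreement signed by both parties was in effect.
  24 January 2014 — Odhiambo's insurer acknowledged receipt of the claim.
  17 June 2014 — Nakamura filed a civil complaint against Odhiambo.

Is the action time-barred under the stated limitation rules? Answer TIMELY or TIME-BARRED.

TIMELY

Accrual is tied to discovery, so the period began on 25 December 2011 rather than on 2 February 2010 when the act occurred.
18 months from 25 December 2011 is 25 June 2013.
The written tolling agreement from 13 March 2013 to 21 March 2014 tolled the period for 373 days, extending the deadline to 3 July 2014.
Nothing else in the chronology tolls or restarts the period.
The 17 June 2014 filing precedes the 3 July 2014 deadline; the claim is timely.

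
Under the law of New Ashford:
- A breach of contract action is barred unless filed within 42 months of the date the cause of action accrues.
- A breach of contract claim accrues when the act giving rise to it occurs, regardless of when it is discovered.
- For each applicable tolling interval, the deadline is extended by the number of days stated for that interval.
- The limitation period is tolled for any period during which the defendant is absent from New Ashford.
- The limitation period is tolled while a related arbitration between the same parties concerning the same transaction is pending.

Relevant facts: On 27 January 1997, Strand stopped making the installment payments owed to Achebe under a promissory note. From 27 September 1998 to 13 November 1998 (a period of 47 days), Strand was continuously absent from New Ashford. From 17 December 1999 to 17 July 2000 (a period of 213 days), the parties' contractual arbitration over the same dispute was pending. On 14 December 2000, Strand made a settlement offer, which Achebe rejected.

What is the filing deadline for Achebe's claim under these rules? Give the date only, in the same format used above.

The claim accrued on 27 January 1997, when the wrongful act occurred.
The untolled deadline — 42 months after 27 January 1997 — is 27 July 2000.
Because the defendant's absence from the jurisdiction ran from 27 September 1998 to 13 November 1998, the deadline is extended by 47 days to 12 September 2000.
The pending related arbitration from 17 December 1999 to 17 July 2000 tolled the period for 213 days, extending the deadline to 13 April 2001.
Nothing else in the chronology tolls or restarts the period.

13 April 2001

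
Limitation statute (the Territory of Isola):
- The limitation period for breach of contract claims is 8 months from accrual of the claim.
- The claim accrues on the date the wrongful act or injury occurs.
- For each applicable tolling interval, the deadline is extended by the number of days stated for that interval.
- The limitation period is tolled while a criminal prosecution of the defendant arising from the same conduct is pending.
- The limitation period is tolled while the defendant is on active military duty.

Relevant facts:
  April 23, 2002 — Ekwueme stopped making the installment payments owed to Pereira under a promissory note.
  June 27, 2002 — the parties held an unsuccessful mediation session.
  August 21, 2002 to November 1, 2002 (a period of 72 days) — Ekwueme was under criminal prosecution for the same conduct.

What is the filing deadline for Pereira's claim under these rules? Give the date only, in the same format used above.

The claim accrued on April 23, 2002, when the wrongful act occurred.
Adding the 8 months base period to April 23, 2002 gives a deadline of December 23, 2002, before any tolling.
Because the pending criminal prosecution ran from August 21, 2002 to November 1, 2002, the deadline is extended by 72 days to March 5, 2003.
Nothing else in the chronology tolls or restarts the period.

March 5, 2003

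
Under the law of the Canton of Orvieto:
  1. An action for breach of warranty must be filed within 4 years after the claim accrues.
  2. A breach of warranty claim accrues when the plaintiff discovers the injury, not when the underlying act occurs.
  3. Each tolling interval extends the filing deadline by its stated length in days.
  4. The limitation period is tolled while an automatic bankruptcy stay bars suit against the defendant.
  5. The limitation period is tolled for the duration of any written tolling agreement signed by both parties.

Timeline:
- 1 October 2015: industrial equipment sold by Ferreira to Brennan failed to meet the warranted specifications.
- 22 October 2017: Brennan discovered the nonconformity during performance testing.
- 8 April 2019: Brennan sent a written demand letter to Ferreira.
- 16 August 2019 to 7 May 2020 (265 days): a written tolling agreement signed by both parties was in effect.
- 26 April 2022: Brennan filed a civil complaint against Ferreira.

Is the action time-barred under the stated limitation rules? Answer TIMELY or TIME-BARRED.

The claim did not accrue until Brennan discovered the injury on 22 October 2017; the 1 October 2015 act date does not start the clock under the stated rule.
4 years from 22 October 2017 is 22 October 2021.
Because the written tolling agreement ran from 16 August 2019 to 7 May 2020, the deadline is extended by 265 days to 14 July 2022.
None of the other events listed affects the running of the period under the stated rules.
The 26 April 2022 filing precedes the 14 July 2022 deadline; the claim is timely.

TIMELY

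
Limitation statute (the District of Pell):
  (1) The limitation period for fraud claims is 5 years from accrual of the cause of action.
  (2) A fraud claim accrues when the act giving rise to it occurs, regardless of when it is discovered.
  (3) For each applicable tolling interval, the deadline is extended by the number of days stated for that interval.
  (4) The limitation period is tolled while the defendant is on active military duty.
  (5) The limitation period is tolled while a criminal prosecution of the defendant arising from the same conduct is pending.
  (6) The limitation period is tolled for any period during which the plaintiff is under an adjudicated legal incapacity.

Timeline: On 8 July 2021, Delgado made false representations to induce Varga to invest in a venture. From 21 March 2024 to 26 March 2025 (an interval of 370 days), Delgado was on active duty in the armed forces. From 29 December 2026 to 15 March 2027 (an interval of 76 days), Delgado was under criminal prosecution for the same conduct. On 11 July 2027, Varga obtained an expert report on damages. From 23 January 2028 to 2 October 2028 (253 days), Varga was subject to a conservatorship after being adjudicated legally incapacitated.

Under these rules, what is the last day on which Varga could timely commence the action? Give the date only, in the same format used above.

The claim accrued on 8 July 2021, when the wrongful act occurred.
The untolled deadline — 5 years after 8 July 2021 — is 8 July 2026.
The defendant's active military service from 21 March 2024 to 26 March 2025 tolled the period for 370 days, extending the deadline to 13 July 2027.
Because the pending criminal prosecution ran from 29 December 2026 to 15 March 2027, the deadline is extended by 76 days to 27 September 2027.
The plaintiff's legal incapacity starting 23 January 2028 came too late — the period had run on 27 September 2027 — and so does not extend the deadline.
The other events in the timeline have no effect on the limitation period under the stated rules.

27 September 2027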